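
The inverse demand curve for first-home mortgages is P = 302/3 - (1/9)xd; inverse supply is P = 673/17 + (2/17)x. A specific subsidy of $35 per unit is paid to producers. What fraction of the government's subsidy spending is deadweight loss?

Pre-subsidy: 302/3 - (1/9)x = 673/17 + (2/17)x gives x* = 267 and P* = 71.
With the subsidy, sellers receive Ps = Pb + 35 for each unit, where Pb is the price buyers pay.
On the curves, Pb = 302/3 - (1/9)x and Ps = 673/17 + (2/17)x; the wedge Ps − Pb = 35 gives 673/17 + (2/17)x − (302/3 - (1/9)x) = 35, so x' = 420.
Then Pb = 302/3 − (1/9)·420 = 54 and Ps = 673/17 + (2/17)·420 = 89.
ΔCS = ½(267 + 420)(71 − 54) = 5839.5; ΔPS = ½(267 + 420)(89 − 71) = 6183.
Government spending = 35 × 420 = 14700.
DWL = ½ × 35 × (420 − 267) = 2677.5; fraction = 2677.5 / 14700 = 51/280.

DWL / government spending = 51/280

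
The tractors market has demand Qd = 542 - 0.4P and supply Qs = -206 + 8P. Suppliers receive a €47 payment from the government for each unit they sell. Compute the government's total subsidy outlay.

Pre-subsidy: 542 - 0.4P = -206 + 8P gives P* = 1870/21, Q* = 10634/21.
With the subsidy, sellers receive Ps = Pb + 47 for each unit, where Pb is the price buyers pay.
Supply in terms of Pb becomes Qs = -206 + 8(Pb + 47) = 170 + 8Pb. Setting this equal to demand: 542 - 0.4Pb = 170 + 8Pb, so Pb = 310/7.
Sellers receive Ps = 310/7 + 47 = 639/7; Q' = 542 − 0.4·(310/7) = 3670/7.
Government outlay = subsidy × quantity = 47 × 3670/7 = 172490/7.

Government cost = 172490/7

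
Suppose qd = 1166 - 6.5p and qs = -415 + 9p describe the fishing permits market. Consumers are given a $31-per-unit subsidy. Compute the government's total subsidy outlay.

Government cost = $19220

Pre-subsidy: 1166 - 6.5p = -415 + 9p gives p* = 102, q* = 503.
With the rebate, buyers effectively pay pb = ps − 31, where ps is the price sellers receive.
Demand in terms of ps becomes qd = 1166 − 6.5(ps − 31) = 1367.5 - 6.5ps. Setting this equal to supply: 1367.5 - 6.5ps = -415 + 9ps, so ps = 115.
Buyers pay pb = 115 − 31 = 84; q' = -415 + 9·115 = 620.
Government outlay = subsidy × quantity = 31 × 620 = 19220.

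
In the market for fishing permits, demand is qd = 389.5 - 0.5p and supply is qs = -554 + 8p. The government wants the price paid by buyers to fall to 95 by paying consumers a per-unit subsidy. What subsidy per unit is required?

Required subsidy s = 17 per unit

At a buyer price of 95, quantity demanded is 389.5 − 0.5·95 = 342.
Sellers supply 342 only when they receive ps with -554 + 8·ps = 342, i.e. ps = 112.
s = ps − pb = 112 − 95 = 17.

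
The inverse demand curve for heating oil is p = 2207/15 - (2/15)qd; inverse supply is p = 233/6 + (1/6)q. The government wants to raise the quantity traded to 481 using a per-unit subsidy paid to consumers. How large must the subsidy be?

Required subsidy s = 36 per unit

At q = 481, from the demand curve buyers pay pb = 2207/15 − (2/15)·481 = 83; from the supply curve sellers need ps = 233/6 + (1/6)·481 = 119.
The subsidy must fill the gap: s = ps − pb = 119 − 83 = 36.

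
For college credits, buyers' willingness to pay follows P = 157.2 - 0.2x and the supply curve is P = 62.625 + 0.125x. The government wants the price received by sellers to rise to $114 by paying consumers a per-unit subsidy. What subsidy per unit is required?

Required subsidy s = $39 per unit

At a seller price of 114, quantity supplied is -501 + 8·114 = 411.
Buyers absorb 411 only when they pay Pb = 157.2 − 0.2·411 = 75.
s = Ps − Pb = 114 − 75 = 39.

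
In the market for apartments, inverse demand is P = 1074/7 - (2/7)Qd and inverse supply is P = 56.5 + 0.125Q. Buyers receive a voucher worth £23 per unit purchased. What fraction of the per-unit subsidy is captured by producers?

Pre-subsidy: 1074/7 - (2/7)Q = 56.5 + 0.125Q gives Q* = 236 and P* = 86.
With the rebate, buyers effectively pay Pb = Ps − 23, where Ps is the price sellers receive.
On the curves, Pb = 1074/7 - (2/7)Q and Ps = 56.5 + 0.125Q; the wedge Ps − Pb = 23 gives 56.5 + 0.125Q − (1074/7 - (2/7)Q) = 23, so Q' = 292.
Then Pb = 1074/7 − (2/7)·292 = 70 and Ps = 56.5 + 0.125·292 = 93.
Buyers' price falls by P* − Pb = 86 − 70 = 16; sellers' price rises by Ps − P* = 93 − 86 = 7.
So producers capture 7/23 = 7/23 of each unit of subsidy.

Producer share = 7/23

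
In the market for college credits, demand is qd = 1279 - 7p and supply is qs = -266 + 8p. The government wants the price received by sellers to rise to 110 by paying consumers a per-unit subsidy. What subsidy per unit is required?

At a seller price of 110, quantity supplied is -266 + 8·110 = 614.
Buyers absorb 614 only when they pay pb with 1279 − 7·pb = 614, i.e. pb = 95.
s = ps − pb = 110 − 95 = 15.

Required subsidy s = 15 per unit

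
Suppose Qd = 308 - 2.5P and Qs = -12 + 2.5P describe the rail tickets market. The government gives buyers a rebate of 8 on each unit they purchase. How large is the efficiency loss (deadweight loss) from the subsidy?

Deadweight loss = 40

Pre-subsidy: 308 - 2.5P = -12 + 2.5P gives P* = 64, Q* = 148.
With the rebate, buyers effectively pay Pb = Ps − 8, where Ps is the price sellers receive.
Demand in terms of Ps becomes Qd = 308 − 2.5(Ps − 8) = 328 - 2.5Ps. Setting this equal to supply: 328 - 2.5Ps = -12 + 2.5Ps, so Ps = 68.
Buyers pay Pb = 68 − 8 = 60; Q' = -12 + 2.5·68 = 158.
The subsidy expands output by 158 − 148 = 10 past the efficient level; on those units the gap between marginal cost and willingness to pay runs from 0 up to 8.
DWL = ½ × 8 × 10 = 40.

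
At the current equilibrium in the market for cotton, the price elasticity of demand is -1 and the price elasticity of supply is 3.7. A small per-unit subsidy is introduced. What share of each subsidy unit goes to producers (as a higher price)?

Producer share = 10/47

For a small subsidy around the equilibrium, the benefit split depends on the relative slopes, which at a point are proportional to the elasticities.
Buyer share = εs/(εs + |εd|) = 3.7/(3.7 + 1) = 37/47; seller share = |εd|/(εs + |εd|) = 10/47.
So producers capture 10/47 of the subsidy.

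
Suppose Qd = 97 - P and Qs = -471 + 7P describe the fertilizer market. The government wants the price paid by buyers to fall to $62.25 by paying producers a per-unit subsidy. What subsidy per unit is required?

At a buyer price of 62.25, quantity demanded is 97 − 1·62.25 = 34.75.
Sellers supply 34.75 only when they receive Ps with -471 + 7·Ps = 34.75, i.e. Ps = 72.25.
s = Ps − Pb = 72.25 − 62.25 = 10.

Required subsidy s = $10 per unit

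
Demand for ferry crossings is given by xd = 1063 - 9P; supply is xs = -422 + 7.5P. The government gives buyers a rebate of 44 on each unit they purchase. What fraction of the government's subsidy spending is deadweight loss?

DWL / government spending = 90/433

Pre-subsidy: 1063 - 9P = -422 + 7.5P gives P* = 90, x* = 253.
With the rebate, buyers effectively pay Pb = Ps − 44, where Ps is the price sellers receive.
Demand in terms of Ps becomes xd = 1063 − 9(Ps − 44) = 1459 - 9Ps. Setting this equal to supply: 1459 - 9Ps = -422 + 7.5Ps, so Ps = 114.
Buyers pay Pb = 114 − 44 = 70; x' = -422 + 7.5·114 = 433.
ΔCS = ½(253 + 433)(90 − 70) = 6860; ΔPS = ½(253 + 433)(114 − 90) = 8232.
Government spending = 44 × 433 = 19052.
DWL = ½ × 44 × (433 − 253) = 3960; fraction = 3960 / 19052 = 90/433.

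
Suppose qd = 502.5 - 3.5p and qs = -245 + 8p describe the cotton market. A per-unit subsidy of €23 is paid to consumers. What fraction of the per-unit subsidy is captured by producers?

Pre-subsidy: 502.5 - 3.5p = -245 + 8p gives p* = 65, q* = 275.
With the rebate, buyers effectively pay pb = ps − 23, where ps is the price sellers receive.
Demand in terms of ps becomes qd = 502.5 − 3.5(ps − 23) = 583 - 3.5ps. Setting this equal to supply: 583 - 3.5ps = -245 + 8ps, so ps = 72.
Buyers pay pb = 72 − 23 = 49; q' = -245 + 8·72 = 331.
Buyers' price falls by p* − pb = 65 − 49 = 16; sellers' price rises by ps − p* = 72 − 65 = 7.
So producers capture 7/23 = 7/23 of each unit of subsidy.

Producer share = 7/23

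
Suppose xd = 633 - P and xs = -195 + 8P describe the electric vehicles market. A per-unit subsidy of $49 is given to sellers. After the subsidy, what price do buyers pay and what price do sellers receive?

Pre-subsidy: 633 - P = -195 + 8P gives P* = 92, x* = 541.
With the subsidy, sellers receive Ps = Pb + 49 for each unit, where Pb is the price buyers pay.
Supply in terms of Pb becomes xs = -195 + 8(Pb + 49) = 197 + 8Pb. Setting this equal to demand: 633 - Pb = 197 + 8Pb, so Pb = 436/9.
Sellers receive Ps = 436/9 + 49 = 877/9; x' = 633 − 1·(436/9) = 5261/9.

Buyers pay 436/9; sellers receive 877/9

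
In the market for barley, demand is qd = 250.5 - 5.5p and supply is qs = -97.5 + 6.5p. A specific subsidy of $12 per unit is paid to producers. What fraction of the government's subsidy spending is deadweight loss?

DWL / government spending = 11/78

Pre-subsidy: 250.5 - 5.5p = -97.5 + 6.5p gives p* = 29, q* = 91.
With the subsidy, sellers receive ps = pb + 12 for each unit, where pb is the price buyers pay.
Supply in terms of pb becomes qs = -97.5 + 6.5(pb + 12) = -19.5 + 6.5pb. Setting this equal to demand: 250.5 - 5.5pb = -19.5 + 6.5pb, so pb = 22.5.
Sellers receive ps = 22.5 + 12 = 34.5; q' = 250.5 − 5.5·22.5 = 126.75.
ΔCS = ½(91 + 126.75)(29 − 22.5) = 707.6875; ΔPS = ½(91 + 126.75)(34.5 − 29) = 598.8125.
Government spending = 12 × 126.75 = 1521.
DWL = ½ × 12 × (126.75 − 91) = 214.5; fraction = 214.5 / 1521 = 11/78.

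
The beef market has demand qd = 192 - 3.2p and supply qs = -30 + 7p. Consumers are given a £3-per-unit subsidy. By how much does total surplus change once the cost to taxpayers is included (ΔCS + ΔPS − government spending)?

Pre-subsidy: 192 - 3.2p = -30 + 7p gives p* = 370/17, q* = 2080/17.
With the rebate, buyers effectively pay pb = ps − 3, where ps is the price sellers receive.
Demand in terms of ps becomes qd = 192 − 3.2(ps − 3) = 201.6 - 3.2ps. Setting this equal to supply: 201.6 - 3.2ps = -30 + 7ps, so ps = 386/17.
Buyers pay pb = 386/17 − 3 = 335/17; q' = -30 + 7·(386/17) = 2192/17.
ΔCS = ½(2080/17 + 2192/17)(370/17 − 335/17) = 74760/289; ΔPS = ½(2080/17 + 2192/17)(386/17 − 370/17) = 34176/289.
Government spending = 3 × 2192/17 = 6576/17.
Net change = 74760/289 + 34176/289 − 6576/17 = -168/17. The loss equals the DWL triangle ½·3·112/17.

Net change in total surplus = -168/17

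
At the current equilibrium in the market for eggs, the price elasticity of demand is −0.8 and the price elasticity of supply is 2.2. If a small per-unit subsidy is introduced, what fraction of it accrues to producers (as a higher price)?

For a small subsidy around the equilibrium, the benefit split depends on the relative slopes, which at a point are proportional to the elasticities.
Buyer share = εs/(εs + |εd|) = 2.2/(2.2 + 0.8) = 11/15; seller share = |εd|/(εs + |εd|) = 4/15.
So producers capture 4/15 of the subsidy.

Producer share = 4/15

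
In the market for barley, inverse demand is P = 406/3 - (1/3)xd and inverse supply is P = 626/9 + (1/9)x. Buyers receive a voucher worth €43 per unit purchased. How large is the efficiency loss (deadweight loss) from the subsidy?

Deadweight loss = €2080.125

Pre-subsidy: 406/3 - (1/3)x = 626/9 + (1/9)x gives x* = 148 and P* = 86.
With the rebate, buyers effectively pay Pb = Ps − 43, where Ps is the price sellers receive.
On the curves, Pb = 406/3 - (1/3)x and Ps = 626/9 + (1/9)x; the wedge Ps − Pb = 43 gives 626/9 + (1/9)x − (406/3 - (1/3)x) = 43, so x' = 244.75.
Then Pb = 406/3 − (1/3)·244.75 = 53.75 and Ps = 626/9 + (1/9)·244.75 = 96.75.
The subsidy expands output by 244.75 − 148 = 96.75 past the efficient level; on those units the gap between marginal cost and willingness to pay runs from 0 up to 43.
DWL = ½ × 43 × 96.75 = 2080.125.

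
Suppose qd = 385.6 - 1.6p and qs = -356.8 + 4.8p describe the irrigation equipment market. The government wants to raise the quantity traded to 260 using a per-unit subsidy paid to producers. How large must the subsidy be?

Required subsidy s = 50 per unit

At q = 260, invert demand for the buyer price: pb = (385.6 − 260)/1.6 = 78.5; invert supply for the seller price: ps = (260 − (-356.8))/4.8 = 128.5.
The subsidy must fill the gap: s = ps − pb = 128.5 − 78.5 = 50.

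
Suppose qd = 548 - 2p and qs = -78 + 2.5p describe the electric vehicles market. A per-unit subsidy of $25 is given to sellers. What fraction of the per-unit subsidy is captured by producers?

Pre-subsidy: 548 - 2p = -78 + 2.5p gives p* = 1252/9, q* = 2428/9.
With the subsidy, sellers receive ps = pb + 25 for each unit, where pb is the price buyers pay.
Supply in terms of pb becomes qs = -78 + 2.5(pb + 25) = -15.5 + 2.5pb. Setting this equal to demand: 548 - 2pb = -15.5 + 2.5pb, so pb = 1127/9.
Sellers receive ps = 1127/9 + 25 = 1352/9; q' = 548 − 2·(1127/9) = 2678/9.
Buyers' price falls by p* − pb = 1252/9 − 1127/9 = 125/9; sellers' price rises by ps − p* = 1352/9 − 1252/9 = 100/9.
So producers capture (100/9)/25 = 4/9 of each unit of subsidy.

Producer share = 4/9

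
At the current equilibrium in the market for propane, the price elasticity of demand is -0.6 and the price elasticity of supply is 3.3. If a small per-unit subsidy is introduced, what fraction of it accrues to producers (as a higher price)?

For a small subsidy around the equilibrium, the benefit split depends on the relative slopes, which at a point are proportional to the elasticities.
Buyer share = εs/(εs + |εd|) = 3.3/(3.3 + 0.6) = 11/13; seller share = |εd|/(εs + |εd|) = 2/13.
So producers capture 2/13 of the subsidy.

Producer share = 2/13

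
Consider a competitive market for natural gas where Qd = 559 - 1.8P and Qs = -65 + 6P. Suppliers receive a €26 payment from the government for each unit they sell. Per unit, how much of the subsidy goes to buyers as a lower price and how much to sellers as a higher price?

Buyers gain €20 per unit; sellers gain €6 per unit

Pre-subsidy: 559 - 1.8P = -65 + 6P gives P* = 80, Q* = 415.
With the subsidy, sellers receive Ps = Pb + 26 for each unit, where Pb is the price buyers pay.
Supply in terms of Pb becomes Qs = -65 + 6(Pb + 26) = 91 + 6Pb. Setting this equal to demand: 559 - 1.8Pb = 91 + 6Pb, so Pb = 60.
Sellers receive Ps = 60 + 26 = 86; Q' = 559 − 1.8·60 = 451.
Buyers' price falls by P* − Pb = 80 − 60 = 20; sellers' price rises by Ps − P* = 86 − 80 = 6.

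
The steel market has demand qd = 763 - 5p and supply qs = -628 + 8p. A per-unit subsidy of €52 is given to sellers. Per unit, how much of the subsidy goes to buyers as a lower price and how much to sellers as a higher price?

Buyers gain €32 per unit; sellers gain €20 per unit

Pre-subsidy: 763 - 5p = -628 + 8p gives p* = 107, q* = 228.
With the subsidy, sellers receive ps = pb + 52 for each unit, where pb is the price buyers pay.
Supply in terms of pb becomes qs = -628 + 8(pb + 52) = -212 + 8pb. Setting this equal to demand: 763 - 5pb = -212 + 8pb, so pb = 75.
Sellers receive ps = 75 + 52 = 127; q' = 763 − 5·75 = 388.
Buyers' price falls by p* − pb = 107 − 75 = 32; sellers' price rises by ps − p* = 127 − 107 = 20.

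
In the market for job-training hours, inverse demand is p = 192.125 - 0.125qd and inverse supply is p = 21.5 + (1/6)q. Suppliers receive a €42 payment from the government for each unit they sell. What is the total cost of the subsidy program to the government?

Government cost = €30618

Pre-subsidy: 192.125 - 0.125q = 21.5 + (1/6)q gives q* = 585 and p* = 119.
With the subsidy, sellers receive ps = pb + 42 for each unit, where pb is the price buyers pay.
On the curves, pb = 192.125 - 0.125q and ps = 21.5 + (1/6)q; the wedge ps − pb = 42 gives 21.5 + (1/6)q − (192.125 - 0.125q) = 42, so q' = 729.
Then pb = 192.125 − 0.125·729 = 101 and ps = 21.5 + (1/6)·729 = 143.
Government outlay = subsidy × quantity = 42 × 729 = 30618.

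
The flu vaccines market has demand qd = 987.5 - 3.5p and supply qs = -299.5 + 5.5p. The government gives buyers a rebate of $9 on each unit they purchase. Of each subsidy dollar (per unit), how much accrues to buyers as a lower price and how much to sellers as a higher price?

Buyers gain $5.5 per unit; sellers gain $3.5 per unit

Pre-subsidy: 987.5 - 3.5p = -299.5 + 5.5p gives p* = 143, q* = 487.
With the rebate, buyers effectively pay pb = ps − 9, where ps is the price sellers receive.
Demand in terms of ps becomes qd = 987.5 − 3.5(ps − 9) = 1019 - 3.5ps. Setting this equal to supply: 1019 - 3.5ps = -299.5 + 5.5ps, so ps = 146.5.
Buyers pay pb = 146.5 − 9 = 137.5; q' = -299.5 + 5.5·146.5 = 506.25.
Buyers' price falls by p* − pb = 143 − 137.5 = 5.5; sellers' price rises by ps − p* = 146.5 − 143 = 3.5.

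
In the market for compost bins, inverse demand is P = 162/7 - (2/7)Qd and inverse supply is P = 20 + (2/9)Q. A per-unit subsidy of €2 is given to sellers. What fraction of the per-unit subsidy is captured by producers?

Producer share = 0.4375

Pre-subsidy: 162/7 - (2/7)Q = 20 + (2/9)Q gives Q* = 6.1875 and P* = 21.375.
With the subsidy, sellers receive Ps = Pb + 2 for each unit, where Pb is the price buyers pay.
On the curves, Pb = 162/7 - (2/7)Q and Ps = 20 + (2/9)Q; the wedge Ps − Pb = 2 gives 20 + (2/9)Q − (162/7 - (2/7)Q) = 2, so Q' = 10.125.
Then Pb = 162/7 − (2/7)·10.125 = 20.25 and Ps = 20 + (2/9)·10.125 = 22.25.
Buyers' price falls by P* − Pb = 21.375 − 20.25 = 1.125; sellers' price rises by Ps − P* = 22.25 − 21.375 = 0.875.
So producers capture 0.875/2 = 0.4375 of each unit of subsidy.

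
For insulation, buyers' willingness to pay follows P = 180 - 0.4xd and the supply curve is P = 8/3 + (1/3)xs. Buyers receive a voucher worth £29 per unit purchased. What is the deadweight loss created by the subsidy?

Pre-subsidy: 180 - 0.4x = 8/3 + (1/3)x gives x* = 2660/11 and P* = 916/11.
With the rebate, buyers effectively pay Pb = Ps − 29, where Ps is the price sellers receive.
On the curves, Pb = 180 - 0.4x and Ps = 8/3 + (1/3)x; the wedge Ps − Pb = 29 gives 8/3 + (1/3)x − (180 - 0.4x) = 29, so x' = 3095/11.
Then Pb = 180 − 0.4·(3095/11) = 742/11 and Ps = 8/3 + (1/3)·(3095/11) = 1061/11.
The subsidy expands output by 3095/11 − 2660/11 = 435/11 past the efficient level; on those units the gap between marginal cost and willingness to pay runs from 0 up to 29.
DWL = ½ × 29 × 435/11 = 12615/22.

Deadweight loss = 12615/22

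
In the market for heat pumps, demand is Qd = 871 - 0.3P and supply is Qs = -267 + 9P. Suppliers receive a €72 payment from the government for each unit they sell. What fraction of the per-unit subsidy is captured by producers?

Producer share = 1/31

Pre-subsidy: 871 - 0.3P = -267 + 9P gives P* = 11380/93, Q* = 25863/31.
With the subsidy, sellers receive Ps = Pb + 72 for each unit, where Pb is the price buyers pay.
Supply in terms of Pb becomes Qs = -267 + 9(Pb + 72) = 381 + 9Pb. Setting this equal to demand: 871 - 0.3Pb = 381 + 9Pb, so Pb = 4900/93.
Sellers receive Ps = 4900/93 + 72 = 11596/93; Q' = 871 − 0.3·(4900/93) = 26511/31.
Buyers' price falls by P* − Pb = 11380/93 − 4900/93 = 2160/31; sellers' price rises by Ps − P* = 11596/93 − 11380/93 = 72/31.
So producers capture (72/31)/72 = 1/31 of each unit of subsidy.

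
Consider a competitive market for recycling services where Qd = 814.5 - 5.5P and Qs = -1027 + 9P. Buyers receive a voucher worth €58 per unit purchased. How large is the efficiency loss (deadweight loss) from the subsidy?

Deadweight loss = €5742

Pre-subsidy: 814.5 - 5.5P = -1027 + 9P gives P* = 127, Q* = 116.
With the rebate, buyers effectively pay Pb = Ps − 58, where Ps is the price sellers receive.
Demand in terms of Ps becomes Qd = 814.5 − 5.5(Ps − 58) = 1133.5 - 5.5Ps. Setting this equal to supply: 1133.5 - 5.5Ps = -1027 + 9Ps, so Ps = 149.
Buyers pay Pb = 149 − 58 = 91; Q' = -1027 + 9·149 = 314.
The subsidy expands output by 314 − 116 = 198 past the efficient level; on those units the gap between marginal cost and willingness to pay runs from 0 up to 58.
DWL = ½ × 58 × 198 = 5742.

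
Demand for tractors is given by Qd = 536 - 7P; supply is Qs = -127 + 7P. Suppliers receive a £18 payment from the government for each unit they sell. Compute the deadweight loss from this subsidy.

Deadweight loss = £567

Pre-subsidy: 536 - 7P = -127 + 7P gives P* = 663/14, Q* = 204.5.
With the subsidy, sellers receive Ps = Pb + 18 for each unit, where Pb is the price buyers pay.
Supply in terms of Pb becomes Qs = -127 + 7(Pb + 18) = -1 + 7Pb. Setting this equal to demand: 536 - 7Pb = -1 + 7Pb, so Pb = 537/14.
Sellers receive Ps = 537/14 + 18 = 789/14; Q' = 536 − 7·(537/14) = 267.5.
The subsidy expands output by 267.5 − 204.5 = 63 past the efficient level; on those units the gap between marginal cost and willingness to pay runs from 0 up to 18.
DWL = ½ × 18 × 63 = 567.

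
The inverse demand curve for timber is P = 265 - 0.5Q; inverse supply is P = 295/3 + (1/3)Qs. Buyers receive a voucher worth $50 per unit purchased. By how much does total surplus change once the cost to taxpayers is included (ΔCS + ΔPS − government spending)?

Pre-subsidy: 265 - 0.5Q = 295/3 + (1/3)Q gives Q* = 200 and P* = 165.
With the rebate, buyers effectively pay Pb = Ps − 50, where Ps is the price sellers receive.
On the curves, Pb = 265 - 0.5Q and Ps = 295/3 + (1/3)Q; the wedge Ps − Pb = 50 gives 295/3 + (1/3)Q − (265 - 0.5Q) = 50, so Q' = 260.
Then Pb = 265 − 0.5·260 = 135 and Ps = 295/3 + (1/3)·260 = 185.
ΔCS = ½(200 + 260)(165 − 135) = 6900; ΔPS = ½(200 + 260)(185 − 165) = 4600.
Government spending = 50 × 260 = 13000.
Net change = 6900 + 4600 − 13000 = -1500. The loss equals the DWL triangle ½·50·60.

Net change in total surplus = -$1500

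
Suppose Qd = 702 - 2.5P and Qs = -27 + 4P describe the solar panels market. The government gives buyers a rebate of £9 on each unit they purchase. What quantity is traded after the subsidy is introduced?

Pre-subsidy: 702 - 2.5P = -27 + 4P gives P* = 1458/13, Q* = 5481/13.
With the rebate, buyers effectively pay Pb = Ps − 9, where Ps is the price sellers receive.
Demand in terms of Ps becomes Qd = 702 − 2.5(Ps − 9) = 724.5 - 2.5Ps. Setting this equal to supply: 724.5 - 2.5Ps = -27 + 4Ps, so Ps = 1503/13.
Buyers pay Pb = 1503/13 − 9 = 1386/13; Q' = -27 + 4·(1503/13) = 5661/13.

Q' = 5661/13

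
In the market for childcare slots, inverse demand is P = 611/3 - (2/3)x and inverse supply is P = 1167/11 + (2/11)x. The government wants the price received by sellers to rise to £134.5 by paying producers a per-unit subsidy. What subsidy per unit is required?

At a seller price of 134.5, quantity supplied is -583.5 + 5.5·134.5 = 156.25.
Buyers absorb 156.25 only when they pay Pb = 611/3 − (2/3)·156.25 = 99.5.
s = Ps − Pb = 134.5 − 99.5 = 35.

Required subsidy s = £35 per unit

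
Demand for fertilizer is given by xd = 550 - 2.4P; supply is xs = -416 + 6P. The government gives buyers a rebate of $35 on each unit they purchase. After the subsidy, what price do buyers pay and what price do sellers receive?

Pre-subsidy: 550 - 2.4P = -416 + 6P gives P* = 115, x* = 274.
With the rebate, buyers effectively pay Pb = Ps − 35, where Ps is the price sellers receive.
Demand in terms of Ps becomes xd = 550 − 2.4(Ps − 35) = 634 - 2.4Ps. Setting this equal to supply: 634 - 2.4Ps = -416 + 6Ps, so Ps = 125.
Buyers pay Pb = 125 − 35 = 90; x' = -416 + 6·125 = 334.

Buyers pay $90; sellers receive $125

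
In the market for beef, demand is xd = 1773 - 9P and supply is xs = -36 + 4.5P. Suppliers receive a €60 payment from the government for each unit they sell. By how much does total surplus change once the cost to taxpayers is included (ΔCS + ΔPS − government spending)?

Pre-subsidy: 1773 - 9P = -36 + 4.5P gives P* = 134, x* = 567.
With the subsidy, sellers receive Ps = Pb + 60 for each unit, where Pb is the price buyers pay.
Supply in terms of Pb becomes xs = -36 + 4.5(Pb + 60) = 234 + 4.5Pb. Setting this equal to demand: 1773 - 9Pb = 234 + 4.5Pb, so Pb = 114.
Sellers receive Ps = 114 + 60 = 174; x' = 1773 − 9·114 = 747.
ΔCS = ½(567 + 747)(134 − 114) = 13140; ΔPS = ½(567 + 747)(174 − 134) = 26280.
Government spending = 60 × 747 = 44820.
Net change = 13140 + 26280 − 44820 = -5400. The loss equals the DWL triangle ½·60·180.

Net change in total surplus = -€5400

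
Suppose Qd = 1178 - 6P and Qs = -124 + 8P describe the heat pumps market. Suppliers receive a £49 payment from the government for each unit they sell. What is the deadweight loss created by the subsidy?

Deadweight loss = £4116

Pre-subsidy: 1178 - 6P = -124 + 8P gives P* = 93, Q* = 620.
With the subsidy, sellers receive Ps = Pb + 49 for each unit, where Pb is the price buyers pay.
Supply in terms of Pb becomes Qs = -124 + 8(Pb + 49) = 268 + 8Pb. Setting this equal to demand: 1178 - 6Pb = 268 + 8Pb, so Pb = 65.
Sellers receive Ps = 65 + 49 = 114; Q' = 1178 − 6·65 = 788.
The subsidy expands output by 788 − 620 = 168 past the efficient level; on those units the gap between marginal cost and willingness to pay runs from 0 up to 49.
DWL = ½ × 49 × 168 = 4116.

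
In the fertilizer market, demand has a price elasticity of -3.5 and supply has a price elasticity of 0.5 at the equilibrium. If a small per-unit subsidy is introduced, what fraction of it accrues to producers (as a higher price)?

Producer share = 0.875

For a small subsidy around the equilibrium, the benefit split depends on the relative slopes, which at a point are proportional to the elasticities.
Buyer share = εs/(εs + |εd|) = 0.5/(0.5 + 3.5) = 0.125; seller share = |εd|/(εs + |εd|) = 0.875.
So producers capture 0.875 of the subsidy.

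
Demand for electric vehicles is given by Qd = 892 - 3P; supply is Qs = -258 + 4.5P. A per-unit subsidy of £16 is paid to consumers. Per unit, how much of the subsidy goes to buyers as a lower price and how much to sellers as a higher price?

Pre-subsidy: 892 - 3P = -258 + 4.5P gives P* = 460/3, Q* = 432.
With the rebate, buyers effectively pay Pb = Ps − 16, where Ps is the price sellers receive.
Demand in terms of Ps becomes Qd = 892 − 3(Ps − 16) = 940 - 3Ps. Setting this equal to supply: 940 - 3Ps = -258 + 4.5Ps, so Ps = 2396/15.
Buyers pay Pb = 2396/15 − 16 = 2156/15; Q' = -258 + 4.5·(2396/15) = 460.8.
Buyers' price falls by P* − Pb = 460/3 − 2156/15 = 9.6; sellers' price rises by Ps − P* = 2396/15 − 460/3 = 6.4.

Buyers gain £9.6 per unit; sellers gain £6.4 per unit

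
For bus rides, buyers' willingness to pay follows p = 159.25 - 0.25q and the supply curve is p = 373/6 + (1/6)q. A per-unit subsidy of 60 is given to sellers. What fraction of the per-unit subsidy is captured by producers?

Pre-subsidy: 159.25 - 0.25q = 373/6 + (1/6)q gives q* = 233 and p* = 101.
With the subsidy, sellers receive ps = pb + 60 for each unit, where pb is the price buyers pay.
On the curves, pb = 159.25 - 0.25q and ps = 373/6 + (1/6)q; the wedge ps − pb = 60 gives 373/6 + (1/6)q − (159.25 - 0.25q) = 60, so q' = 377.
Then pb = 159.25 − 0.25·377 = 65 and ps = 373/6 + (1/6)·377 = 125.
Buyers' price falls by p* − pb = 101 − 65 = 36; sellers' price rises by ps − p* = 125 − 101 = 24.
So producers capture 24/60 = 0.4 of each unit of subsidy.

Producer share = 0.4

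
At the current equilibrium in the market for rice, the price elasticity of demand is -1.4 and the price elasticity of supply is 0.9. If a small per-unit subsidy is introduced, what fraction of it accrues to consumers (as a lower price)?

For a small subsidy around the equilibrium, the benefit split depends on the relative slopes, which at a point are proportional to the elasticities.
Buyer share = εs/(εs + |εd|) = 0.9/(0.9 + 1.4) = 9/23; seller share = |εd|/(εs + |εd|) = 14/23.

Consumer share = 9/23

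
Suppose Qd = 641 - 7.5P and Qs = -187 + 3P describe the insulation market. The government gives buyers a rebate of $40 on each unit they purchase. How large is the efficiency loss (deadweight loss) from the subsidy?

Pre-subsidy: 641 - 7.5P = -187 + 3P gives P* = 552/7, Q* = 347/7.
With the rebate, buyers effectively pay Pb = Ps − 40, where Ps is the price sellers receive.
Demand in terms of Ps becomes Qd = 641 − 7.5(Ps − 40) = 941 - 7.5Ps. Setting this equal to supply: 941 - 7.5Ps = -187 + 3Ps, so Ps = 752/7.
Buyers pay Pb = 752/7 − 40 = 472/7; Q' = -187 + 3·(752/7) = 947/7.
The subsidy expands output by 947/7 − 347/7 = 600/7 past the efficient level; on those units the gap between marginal cost and willingness to pay runs from 0 up to 40.
DWL = ½ × 40 × 600/7 = 12000/7.

Deadweight loss = 12000/7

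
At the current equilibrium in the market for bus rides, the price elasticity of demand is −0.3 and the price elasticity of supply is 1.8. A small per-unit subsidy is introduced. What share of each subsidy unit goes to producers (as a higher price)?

Producer share = 1/7

For a small subsidy around the equilibrium, the benefit split depends on the relative slopes, which at a point are proportional to the elasticities.
Buyer share = εs/(εs + |εd|) = 1.8/(1.8 + 0.3) = 6/7; seller share = |εd|/(εs + |εd|) = 1/7.
So producers capture 1/7 of the subsidy.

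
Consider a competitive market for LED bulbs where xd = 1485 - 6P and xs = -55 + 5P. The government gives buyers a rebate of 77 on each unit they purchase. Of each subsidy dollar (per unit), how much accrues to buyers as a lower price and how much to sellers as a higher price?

Pre-subsidy: 1485 - 6P = -55 + 5P gives P* = 140, x* = 645.
With the rebate, buyers effectively pay Pb = Ps − 77, where Ps is the price sellers receive.
Demand in terms of Ps becomes xd = 1485 − 6(Ps − 77) = 1947 - 6Ps. Setting this equal to supply: 1947 - 6Ps = -55 + 5Ps, so Ps = 182.
Buyers pay Pb = 182 − 77 = 105; x' = -55 + 5·182 = 855.
Buyers' price falls by P* − Pb = 140 − 105 = 35; sellers' price rises by Ps − P* = 182 − 140 = 42.

Buyers gain 35 per unit; sellers gain 42 per unit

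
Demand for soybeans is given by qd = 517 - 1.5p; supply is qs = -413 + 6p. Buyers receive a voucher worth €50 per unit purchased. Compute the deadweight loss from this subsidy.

Pre-subsidy: 517 - 1.5p = -413 + 6p gives p* = 124, q* = 331.
With the rebate, buyers effectively pay pb = ps − 50, where ps is the price sellers receive.
Demand in terms of ps becomes qd = 517 − 1.5(ps − 50) = 592 - 1.5ps. Setting this equal to supply: 592 - 1.5ps = -413 + 6ps, so ps = 134.
Buyers pay pb = 134 − 50 = 84; q' = -413 + 6·134 = 391.
The subsidy expands output by 391 − 331 = 60 past the efficient level; on those units the gap between marginal cost and willingness to pay runs from 0 up to 50.
DWL = ½ × 50 × 60 = 1500.

Deadweight loss = €1500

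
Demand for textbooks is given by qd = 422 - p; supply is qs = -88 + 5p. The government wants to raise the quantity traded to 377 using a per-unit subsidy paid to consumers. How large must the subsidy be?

At q = 377, invert demand for the buyer price: pb = (422 − 377)/1 = 45; invert supply for the seller price: ps = (377 − (-88))/5 = 93.
The subsidy must fill the gap: s = ps − pb = 93 − 45 = 48.

Required subsidy s = 48 per unit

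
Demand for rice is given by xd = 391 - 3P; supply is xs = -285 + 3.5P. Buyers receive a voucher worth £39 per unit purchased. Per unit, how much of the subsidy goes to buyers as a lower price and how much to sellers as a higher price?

Pre-subsidy: 391 - 3P = -285 + 3.5P gives P* = 104, x* = 79.
With the rebate, buyers effectively pay Pb = Ps − 39, where Ps is the price sellers receive.
Demand in terms of Ps becomes xd = 391 − 3(Ps − 39) = 508 - 3Ps. Setting this equal to supply: 508 - 3Ps = -285 + 3.5Ps, so Ps = 122.
Buyers pay Pb = 122 − 39 = 83; x' = -285 + 3.5·122 = 142.
Buyers' price falls by P* − Pb = 104 − 83 = 21; sellers' price rises by Ps − P* = 122 − 104 = 18.

Buyers gain £21 per unit; sellers gain £18 per unit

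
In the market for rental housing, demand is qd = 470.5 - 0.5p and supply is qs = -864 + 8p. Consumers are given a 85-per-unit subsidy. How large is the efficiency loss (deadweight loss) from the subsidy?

Pre-subsidy: 470.5 - 0.5p = -864 + 8p gives p* = 157, q* = 392.
With the rebate, buyers effectively pay pb = ps − 85, where ps is the price sellers receive.
Demand in terms of ps becomes qd = 470.5 − 0.5(ps − 85) = 513 - 0.5ps. Setting this equal to supply: 513 - 0.5ps = -864 + 8ps, so ps = 162.
Buyers pay pb = 162 − 85 = 77; q' = -864 + 8·162 = 432.
The subsidy expands output by 432 − 392 = 40 past the efficient level; on those units the gap between marginal cost and willingness to pay runs from 0 up to 85.
DWL = ½ × 85 × 40 = 1700.

Deadweight loss = 1700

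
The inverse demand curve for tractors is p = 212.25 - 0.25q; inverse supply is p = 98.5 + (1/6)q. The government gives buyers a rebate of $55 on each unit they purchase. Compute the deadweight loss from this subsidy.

Pre-subsidy: 212.25 - 0.25q = 98.5 + (1/6)q gives q* = 273 and p* = 144.
With the rebate, buyers effectively pay pb = ps − 55, where ps is the price sellers receive.
On the curves, pb = 212.25 - 0.25q and ps = 98.5 + (1/6)q; the wedge ps − pb = 55 gives 98.5 + (1/6)q − (212.25 - 0.25q) = 55, so q' = 405.
Then pb = 212.25 − 0.25·405 = 111 and ps = 98.5 + (1/6)·405 = 166.
The subsidy expands output by 405 − 273 = 132 past the efficient level; on those units the gap between marginal cost and willingness to pay runs from 0 up to 55.
DWL = ½ × 55 × 132 = 3630.

Deadweight loss = $3630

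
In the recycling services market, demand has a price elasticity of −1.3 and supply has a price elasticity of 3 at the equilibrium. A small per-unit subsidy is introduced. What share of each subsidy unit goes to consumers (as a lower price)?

Consumer share = 30/43

For a small subsidy around the equilibrium, the benefit split depends on the relative slopes, which at a point are proportional to the elasticities.
Buyer share = εs/(εs + |εd|) = 3/(3 + 1.3) = 30/43; seller share = |εd|/(εs + |εd|) = 13/43.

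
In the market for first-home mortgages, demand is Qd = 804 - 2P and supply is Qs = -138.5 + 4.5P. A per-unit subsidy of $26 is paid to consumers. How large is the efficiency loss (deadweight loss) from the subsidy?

Deadweight loss = $468

Pre-subsidy: 804 - 2P = -138.5 + 4.5P gives P* = 145, Q* = 514.
With the rebate, buyers effectively pay Pb = Ps − 26, where Ps is the price sellers receive.
Demand in terms of Ps becomes Qd = 804 − 2(Ps − 26) = 856 - 2Ps. Setting this equal to supply: 856 - 2Ps = -138.5 + 4.5Ps, so Ps = 153.
Buyers pay Pb = 153 − 26 = 127; Q' = -138.5 + 4.5·153 = 550.
The subsidy expands output by 550 − 514 = 36 past the efficient level; on those units the gap between marginal cost and willingness to pay runs from 0 up to 26.
DWL = ½ × 26 × 36 = 468.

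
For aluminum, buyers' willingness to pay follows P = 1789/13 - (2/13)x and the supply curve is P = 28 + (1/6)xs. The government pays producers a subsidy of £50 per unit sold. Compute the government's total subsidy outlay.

Government cost = £24900

Pre-subsidy: 1789/13 - (2/13)x = 28 + (1/6)x gives x* = 342 and P* = 85.
With the subsidy, sellers receive Ps = Pb + 50 for each unit, where Pb is the price buyers pay.
On the curves, Pb = 1789/13 - (2/13)x and Ps = 28 + (1/6)x; the wedge Ps − Pb = 50 gives 28 + (1/6)x − (1789/13 - (2/13)x) = 50, so x' = 498.
Then Pb = 1789/13 − (2/13)·498 = 61 and Ps = 28 + (1/6)·498 = 111.
Government outlay = subsidy × quantity = 50 × 498 = 24900.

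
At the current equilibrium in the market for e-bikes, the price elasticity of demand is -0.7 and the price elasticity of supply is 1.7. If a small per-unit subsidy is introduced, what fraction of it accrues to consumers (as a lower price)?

Consumer share = 17/24

For a small subsidy around the equilibrium, the benefit split depends on the relative slopes, which at a point are proportional to the elasticities.
Buyer share = εs/(εs + |εd|) = 1.7/(1.7 + 0.7) = 17/24; seller share = |εd|/(εs + |εd|) = 7/24.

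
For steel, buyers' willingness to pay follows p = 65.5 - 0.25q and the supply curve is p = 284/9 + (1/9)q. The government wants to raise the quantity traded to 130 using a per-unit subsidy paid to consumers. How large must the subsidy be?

Required subsidy s = 13 per unit

At q = 130, from the demand curve buyers pay pb = 65.5 − 0.25·130 = 33; from the supply curve sellers need ps = 284/9 + (1/9)·130 = 46.
The subsidy must fill the gap: s = ps − pb = 46 − 33 = 13.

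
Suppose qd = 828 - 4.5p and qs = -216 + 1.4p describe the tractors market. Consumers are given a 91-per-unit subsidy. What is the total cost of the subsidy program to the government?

Pre-subsidy: 828 - 4.5p = -216 + 1.4p gives p* = 10440/59, q* = 1872/59.
With the rebate, buyers effectively pay pb = ps − 91, where ps is the price sellers receive.
Demand in terms of ps becomes qd = 828 − 4.5(ps − 91) = 1237.5 - 4.5ps. Setting this equal to supply: 1237.5 - 4.5ps = -216 + 1.4ps, so ps = 14535/59.
Buyers pay pb = 14535/59 − 91 = 9166/59; q' = -216 + 1.4·(14535/59) = 7605/59.
Government outlay = subsidy × quantity = 91 × 7605/59 = 692055/59.

Government cost = 692055/59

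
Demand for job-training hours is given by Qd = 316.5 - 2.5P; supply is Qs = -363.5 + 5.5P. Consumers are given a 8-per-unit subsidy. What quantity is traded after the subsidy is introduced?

Q' = 117.75

Pre-subsidy: 316.5 - 2.5P = -363.5 + 5.5P gives P* = 85, Q* = 104.
With the rebate, buyers effectively pay Pb = Ps − 8, where Ps is the price sellers receive.
Demand in terms of Ps becomes Qd = 316.5 − 2.5(Ps − 8) = 336.5 - 2.5Ps. Setting this equal to supply: 336.5 - 2.5Ps = -363.5 + 5.5Ps, so Ps = 87.5.
Buyers pay Pb = 87.5 − 8 = 79.5; Q' = -363.5 + 5.5·87.5 = 117.75.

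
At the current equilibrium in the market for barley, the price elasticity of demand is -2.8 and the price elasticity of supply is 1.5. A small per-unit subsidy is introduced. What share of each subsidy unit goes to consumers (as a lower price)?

For a small subsidy around the equilibrium, the benefit split depends on the relative slopes, which at a point are proportional to the elasticities.
Buyer share = εs/(εs + |εd|) = 1.5/(1.5 + 2.8) = 15/43; seller share = |εd|/(εs + |εd|) = 28/43.

Consumer share = 15/43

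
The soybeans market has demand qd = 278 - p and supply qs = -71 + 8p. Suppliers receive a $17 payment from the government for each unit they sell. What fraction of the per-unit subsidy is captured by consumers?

Pre-subsidy: 278 - p = -71 + 8p gives p* = 349/9, q* = 2153/9.
With the subsidy, sellers receive ps = pb + 17 for each unit, where pb is the price buyers pay.
Supply in terms of pb becomes qs = -71 + 8(pb + 17) = 65 + 8pb. Setting this equal to demand: 278 - pb = 65 + 8pb, so pb = 71/3.
Sellers receive ps = 71/3 + 17 = 122/3; q' = 278 − 1·(71/3) = 763/3.
Buyers' price falls by p* − pb = 349/9 − 71/3 = 136/9; sellers' price rises by ps − p* = 122/3 − 349/9 = 17/9.
So consumers capture (136/9)/17 = 8/9 of each unit of subsidy.

Consumer share = 8/9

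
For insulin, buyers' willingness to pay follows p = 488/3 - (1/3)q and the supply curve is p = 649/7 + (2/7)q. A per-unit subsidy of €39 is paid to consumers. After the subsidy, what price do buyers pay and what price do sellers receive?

Pre-subsidy: 488/3 - (1/3)q = 649/7 + (2/7)q gives q* = 113 and p* = 125.
With the rebate, buyers effectively pay pb = ps − 39, where ps is the price sellers receive.
On the curves, pb = 488/3 - (1/3)q and ps = 649/7 + (2/7)q; the wedge ps − pb = 39 gives 649/7 + (2/7)q − (488/3 - (1/3)q) = 39, so q' = 176.
Then pb = 488/3 − (1/3)·176 = 104 and ps = 649/7 + (2/7)·176 = 143.

Buyers pay €104; sellers receive €143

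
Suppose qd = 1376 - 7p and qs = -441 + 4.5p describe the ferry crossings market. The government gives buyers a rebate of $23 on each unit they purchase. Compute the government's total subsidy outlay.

Pre-subsidy: 1376 - 7p = -441 + 4.5p gives p* = 158, q* = 270.
With the rebate, buyers effectively pay pb = ps − 23, where ps is the price sellers receive.
Demand in terms of ps becomes qd = 1376 − 7(ps − 23) = 1537 - 7ps. Setting this equal to supply: 1537 - 7ps = -441 + 4.5ps, so ps = 172.
Buyers pay pb = 172 − 23 = 149; q' = -441 + 4.5·172 = 333.
Government outlay = subsidy × quantity = 23 × 333 = 7659.

Government cost = $7659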